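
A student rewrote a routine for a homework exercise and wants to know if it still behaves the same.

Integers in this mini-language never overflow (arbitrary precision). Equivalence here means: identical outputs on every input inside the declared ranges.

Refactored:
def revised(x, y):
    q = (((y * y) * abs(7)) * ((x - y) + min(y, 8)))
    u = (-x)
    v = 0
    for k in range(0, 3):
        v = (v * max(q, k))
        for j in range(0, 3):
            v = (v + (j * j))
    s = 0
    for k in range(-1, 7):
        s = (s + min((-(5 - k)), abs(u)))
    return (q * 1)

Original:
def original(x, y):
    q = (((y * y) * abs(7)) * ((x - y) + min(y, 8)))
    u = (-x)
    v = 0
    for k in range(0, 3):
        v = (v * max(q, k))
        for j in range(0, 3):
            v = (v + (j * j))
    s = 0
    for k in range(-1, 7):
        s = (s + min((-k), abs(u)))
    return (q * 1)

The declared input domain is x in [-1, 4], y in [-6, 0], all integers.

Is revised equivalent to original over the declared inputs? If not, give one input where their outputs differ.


This is a faithful refactor — constant usage differs; also arithmetic usage differs, but the computed results match everywhere.
As a probe, take x=3, y=-4: original runs q = 336; u = -3; v = 0; [k=0]; v = 0; [j=0]; v = 0; [j=1]; v = 1; [j=2]; v = 5; [k=1]; v = 1680; [j=0]; v = 1680; [j=1]; v = 1681; [j=2]; v = 1685; [k=2]; v = 566160; [j=0]; v = 566160; [j=1]; v = 566161; [j=2]; v = 566165; s = 0; [k=-1]; s = 1; [k=0]; s = 1; [k=1]; s = 0; [k=2]; s = -2; [k=3]; s = -5; [k=4]; s = -9; [k=5]; s = -14; [k=6]; s = -20; return 336; revised runs q = 336; u = -3; v = 0; [k=0]; v = 0; [j=0]; v = 0; [j=1]; v = 1; [j=2]; v = 5; [k=1]; v = 1680; [j=0]; v = 1680; [j=1]; v = 1681; [j=2]; v = 1685; [k=2]; v = 566160; [j=0]; v = 566160; [j=1]; v = 566161; [j=2]; v = 566165; s = 0; [k=-1]; s = -6; [k=0]; s = -11; [k=1]; s = -15; [k=2]; s = -18; [k=3]; s = -20; [k=4]; s = -21; [k=5]; s = -21; [k=6]; s = -20; return 336; both end at 336.
An exhaustive pass over the 42 declared inputs shows identical outputs.
verdict: equivalent


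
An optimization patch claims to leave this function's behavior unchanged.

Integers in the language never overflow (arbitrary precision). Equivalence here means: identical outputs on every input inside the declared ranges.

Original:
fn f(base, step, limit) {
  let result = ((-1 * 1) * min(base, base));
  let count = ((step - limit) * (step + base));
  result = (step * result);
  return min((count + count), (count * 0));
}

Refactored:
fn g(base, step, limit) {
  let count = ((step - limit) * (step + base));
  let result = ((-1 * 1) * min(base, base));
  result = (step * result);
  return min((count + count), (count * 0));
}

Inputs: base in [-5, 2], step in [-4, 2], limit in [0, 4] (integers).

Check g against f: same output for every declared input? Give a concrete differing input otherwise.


Side by side, the visible changes include: same computation, different form.
One worked example (base=0, step=-1, limit=3) — f: result=0, then count=4, then result=0, then returns 0; g: count=4, then result=0, then result=0, then returns 0; agreement on 0.
Across all 280 domain points the two functions coincide.
verdict: equivalent


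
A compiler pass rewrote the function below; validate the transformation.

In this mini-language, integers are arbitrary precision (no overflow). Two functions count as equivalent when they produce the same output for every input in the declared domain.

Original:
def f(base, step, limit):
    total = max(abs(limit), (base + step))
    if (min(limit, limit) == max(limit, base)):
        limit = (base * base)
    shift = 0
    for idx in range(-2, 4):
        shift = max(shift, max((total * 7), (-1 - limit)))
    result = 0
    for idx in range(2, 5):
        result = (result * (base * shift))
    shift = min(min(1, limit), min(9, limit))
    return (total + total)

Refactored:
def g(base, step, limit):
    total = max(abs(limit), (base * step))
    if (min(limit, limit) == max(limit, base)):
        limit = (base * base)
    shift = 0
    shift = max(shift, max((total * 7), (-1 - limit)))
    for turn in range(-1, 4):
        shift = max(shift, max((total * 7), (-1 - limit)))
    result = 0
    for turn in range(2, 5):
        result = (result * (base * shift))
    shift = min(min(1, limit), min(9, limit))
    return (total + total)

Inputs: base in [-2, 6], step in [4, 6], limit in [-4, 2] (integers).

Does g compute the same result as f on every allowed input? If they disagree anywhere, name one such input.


Run the pair on base=-2, step=4, limit=-1.
f: total=2, then (min(limit, limit) == max(limit, base)) is true, then limit=4, then shift=0, then (idx=-2), then shift=14, then (idx=-1), then shift=14, then (idx=0), then shift=14, then (idx=1), then shift=14, then (idx=2), then shift=14, then (idx=3), then shift=14, then result=0, then (idx=2), then result=0, then (idx=3), then result=0, then (idx=4), then result=0, then shift=1, then returns 4
g: total=1, then (min(limit, limit) == max(limit, base)) is true, then limit=4, then shift=0, then shift=7, then (turn=-1), then shift=7, then (turn=0), then shift=7, then (turn=1), then shift=7, then (turn=2), then shift=7, then (turn=3), then shift=7, then result=0, then (turn=2), then result=0, then (turn=3), then result=0, then (turn=4), then result=0, then shift=1, then returns 2
4 against 2: the behavior changed.
verdict: not equivalent; witness: base=-2, step=4, limit=-1


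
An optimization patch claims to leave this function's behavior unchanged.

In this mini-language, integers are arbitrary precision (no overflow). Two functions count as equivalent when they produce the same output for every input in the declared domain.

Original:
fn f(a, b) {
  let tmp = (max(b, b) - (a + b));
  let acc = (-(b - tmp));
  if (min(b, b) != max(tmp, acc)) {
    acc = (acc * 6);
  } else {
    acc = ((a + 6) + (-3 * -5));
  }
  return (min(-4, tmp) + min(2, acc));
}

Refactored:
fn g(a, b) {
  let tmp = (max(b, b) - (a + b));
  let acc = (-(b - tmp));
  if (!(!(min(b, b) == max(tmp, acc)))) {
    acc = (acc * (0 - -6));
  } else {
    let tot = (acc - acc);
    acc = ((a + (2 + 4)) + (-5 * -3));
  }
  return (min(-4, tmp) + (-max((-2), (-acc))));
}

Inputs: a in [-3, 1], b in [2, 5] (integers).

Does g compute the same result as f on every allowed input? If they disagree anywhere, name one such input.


Try a=-3, b=3.
f: tmp := 3 | acc := 0 | (min(b, b) != max(tmp, acc)): false | acc := 18 | result -2
g: tmp := 3 | acc := 0 | (!(!(min(b, b) == max(tmp, acc)))): true | acc := 0 | result -4
-2 != -4, so the rewrite changes behavior.
verdict: not equivalent; witness: a=-3, b=3


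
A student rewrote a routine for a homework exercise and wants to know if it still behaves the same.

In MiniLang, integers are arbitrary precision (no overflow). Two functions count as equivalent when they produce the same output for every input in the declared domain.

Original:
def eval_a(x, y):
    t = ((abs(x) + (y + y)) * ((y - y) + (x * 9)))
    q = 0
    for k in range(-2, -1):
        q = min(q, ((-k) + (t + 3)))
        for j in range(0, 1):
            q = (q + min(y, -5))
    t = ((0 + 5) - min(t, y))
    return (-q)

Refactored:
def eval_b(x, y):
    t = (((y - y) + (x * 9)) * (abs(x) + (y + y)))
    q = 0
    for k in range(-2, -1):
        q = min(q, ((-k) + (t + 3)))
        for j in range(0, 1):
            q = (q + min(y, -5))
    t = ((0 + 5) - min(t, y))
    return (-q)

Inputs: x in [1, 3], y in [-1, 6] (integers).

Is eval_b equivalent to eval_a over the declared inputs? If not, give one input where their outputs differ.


This is a faithful refactor — same computation, different form, but the computed results match everywhere.
As a probe, take x=3, y=0: eval_a runs t := 81 | q := 0 | iter k=-2: | q := 0 | iter j=0: | q := -5 | t := 5 | result 5; eval_b runs t := 81 | q := 0 | iter k=-2: | q := 0 | iter j=0: | q := -5 | t := 5 | result 5; both end at 5.
Checked all 24 inputs in the declared domain: the outputs agree on every one.
verdict: equivalent


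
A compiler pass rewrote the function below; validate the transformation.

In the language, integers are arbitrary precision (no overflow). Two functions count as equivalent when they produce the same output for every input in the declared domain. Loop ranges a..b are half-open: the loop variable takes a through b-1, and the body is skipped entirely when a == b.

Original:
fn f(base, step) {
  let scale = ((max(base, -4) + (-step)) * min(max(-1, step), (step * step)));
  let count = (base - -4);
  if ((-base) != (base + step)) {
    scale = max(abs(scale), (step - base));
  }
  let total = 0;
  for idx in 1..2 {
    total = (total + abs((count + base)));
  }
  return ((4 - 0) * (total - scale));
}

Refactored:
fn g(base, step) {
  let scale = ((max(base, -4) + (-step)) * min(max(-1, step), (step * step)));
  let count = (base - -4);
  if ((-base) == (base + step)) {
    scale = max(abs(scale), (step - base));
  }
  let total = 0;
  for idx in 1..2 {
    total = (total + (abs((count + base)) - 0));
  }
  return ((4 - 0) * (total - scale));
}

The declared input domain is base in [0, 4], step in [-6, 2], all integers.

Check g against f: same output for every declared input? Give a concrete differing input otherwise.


Take base=0, step=-6.
f: scale := -6 | count := 4 | ((-base) != (base + step)): true | scale := 6 | total := 0 | iter idx=1: | total := 4 | result -8
g: scale := -6 | count := 4 | ((-base) == (base + step)): false | total := 0 | iter idx=1: | total := 4 | result 40
-8 vs 40 — the two versions disagree here.
verdict: not equivalent; witness: base=0, step=-6


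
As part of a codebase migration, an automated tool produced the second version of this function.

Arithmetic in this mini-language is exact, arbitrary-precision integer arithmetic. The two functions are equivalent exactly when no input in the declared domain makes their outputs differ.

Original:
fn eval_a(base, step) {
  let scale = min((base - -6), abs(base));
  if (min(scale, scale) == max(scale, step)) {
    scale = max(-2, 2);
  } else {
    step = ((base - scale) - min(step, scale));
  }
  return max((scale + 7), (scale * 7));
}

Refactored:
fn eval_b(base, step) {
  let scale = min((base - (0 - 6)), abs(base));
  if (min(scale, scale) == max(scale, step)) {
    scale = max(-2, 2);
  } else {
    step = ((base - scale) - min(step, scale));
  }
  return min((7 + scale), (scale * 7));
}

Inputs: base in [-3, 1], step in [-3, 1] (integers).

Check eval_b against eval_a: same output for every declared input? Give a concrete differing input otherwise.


Run the pair on base=-3, step=-3.
eval_a: scale=3, then (min(scale, scale) == max(scale, step)) is true, then scale=2, then returns 14
eval_b: scale=3, then (min(scale, scale) == max(scale, step)) is true, then scale=2, then returns 9
14 and 9 differ, so these are not the same function on this domain.
verdict: not equivalent; witness: base=-3, step=-3


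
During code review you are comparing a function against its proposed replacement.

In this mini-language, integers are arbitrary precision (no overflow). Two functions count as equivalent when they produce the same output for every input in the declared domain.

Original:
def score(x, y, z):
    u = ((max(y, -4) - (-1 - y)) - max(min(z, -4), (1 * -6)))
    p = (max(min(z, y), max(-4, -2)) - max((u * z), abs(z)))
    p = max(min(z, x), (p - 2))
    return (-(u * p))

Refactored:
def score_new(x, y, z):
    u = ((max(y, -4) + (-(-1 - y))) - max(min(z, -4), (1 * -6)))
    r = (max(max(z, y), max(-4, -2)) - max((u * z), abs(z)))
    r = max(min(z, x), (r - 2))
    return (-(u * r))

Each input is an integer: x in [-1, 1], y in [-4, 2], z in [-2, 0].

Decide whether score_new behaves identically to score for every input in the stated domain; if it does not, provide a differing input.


At x=-1, y=2, z=0: score gives 9, score_new gives 0.
verdict: not equivalent; witness: x=-1, y=2, z=0


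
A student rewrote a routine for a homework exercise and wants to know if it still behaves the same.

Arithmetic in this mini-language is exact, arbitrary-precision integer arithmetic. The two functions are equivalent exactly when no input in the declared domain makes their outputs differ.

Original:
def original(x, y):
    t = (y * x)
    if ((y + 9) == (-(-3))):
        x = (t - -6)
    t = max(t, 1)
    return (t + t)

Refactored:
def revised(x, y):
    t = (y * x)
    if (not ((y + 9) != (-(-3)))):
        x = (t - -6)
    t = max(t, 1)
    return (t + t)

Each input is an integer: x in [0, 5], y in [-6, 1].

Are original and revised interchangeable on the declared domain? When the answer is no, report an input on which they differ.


The two versions differ — the changes include comparison usage differs; also boolean connective usage differs.
Tracing x=5, y=-2: original: t = -10; ((y + 9) == (-(-3))) -> false; t = 1; return 2 | revised: t = -10; (not ((y + 9) != (-(-3)))) -> false; t = 1; return 2 — matching result 2.
An exhaustive pass over the 48 declared inputs shows identical outputs.
verdict: equivalent


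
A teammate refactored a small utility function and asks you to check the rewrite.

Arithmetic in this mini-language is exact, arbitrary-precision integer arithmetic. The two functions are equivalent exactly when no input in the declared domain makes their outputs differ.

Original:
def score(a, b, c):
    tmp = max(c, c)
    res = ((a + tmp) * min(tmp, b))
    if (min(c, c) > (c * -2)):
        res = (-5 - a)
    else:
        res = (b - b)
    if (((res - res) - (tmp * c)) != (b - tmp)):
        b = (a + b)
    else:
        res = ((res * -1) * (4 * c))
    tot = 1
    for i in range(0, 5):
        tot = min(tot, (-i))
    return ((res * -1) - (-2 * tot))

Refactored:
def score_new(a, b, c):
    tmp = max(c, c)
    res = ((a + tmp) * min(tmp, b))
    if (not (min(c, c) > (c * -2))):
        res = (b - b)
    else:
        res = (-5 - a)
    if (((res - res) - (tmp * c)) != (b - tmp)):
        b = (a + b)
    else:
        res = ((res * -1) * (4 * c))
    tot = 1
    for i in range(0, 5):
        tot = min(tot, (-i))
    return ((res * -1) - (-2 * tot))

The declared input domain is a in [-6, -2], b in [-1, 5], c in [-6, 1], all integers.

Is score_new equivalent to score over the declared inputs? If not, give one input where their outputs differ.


Changes here: boolean connective usage differs; the full 280-point sweep finds no disagreement.
verdict: equivalent


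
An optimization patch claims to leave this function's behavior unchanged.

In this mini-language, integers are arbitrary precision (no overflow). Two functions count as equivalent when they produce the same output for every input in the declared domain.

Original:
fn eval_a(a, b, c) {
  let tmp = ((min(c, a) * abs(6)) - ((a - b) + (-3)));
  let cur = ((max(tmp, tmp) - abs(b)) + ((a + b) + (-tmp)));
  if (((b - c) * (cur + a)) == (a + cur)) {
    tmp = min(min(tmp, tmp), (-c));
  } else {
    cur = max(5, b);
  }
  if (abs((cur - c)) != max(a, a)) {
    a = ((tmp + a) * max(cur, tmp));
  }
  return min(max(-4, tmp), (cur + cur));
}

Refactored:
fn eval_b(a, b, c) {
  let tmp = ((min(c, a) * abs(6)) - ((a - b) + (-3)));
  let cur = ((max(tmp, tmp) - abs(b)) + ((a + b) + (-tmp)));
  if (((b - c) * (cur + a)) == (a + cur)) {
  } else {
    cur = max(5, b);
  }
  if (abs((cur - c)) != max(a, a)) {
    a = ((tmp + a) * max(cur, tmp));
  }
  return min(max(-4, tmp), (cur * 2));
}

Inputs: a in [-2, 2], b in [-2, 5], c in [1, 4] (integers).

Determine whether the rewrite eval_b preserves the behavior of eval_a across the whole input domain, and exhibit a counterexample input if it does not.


These are not equivalent — on a=-1, b=4, c=3 the outputs split (-3 vs -2).
eval_a: tmp=2, then cur=-1, then (((b - c) * (cur + a)) == (a + cur)) is true, then tmp=-3, then (abs((cur - c)) != max(a, a)) is true, then a=4, then returns -3
eval_b: tmp=2, then cur=-1, then (((b - c) * (cur + a)) == (a + cur)) is true, then (abs((cur - c)) != max(a, a)) is true, then a=2, then returns -2
verdict: not equivalent; witness: a=-1, b=4, c=3


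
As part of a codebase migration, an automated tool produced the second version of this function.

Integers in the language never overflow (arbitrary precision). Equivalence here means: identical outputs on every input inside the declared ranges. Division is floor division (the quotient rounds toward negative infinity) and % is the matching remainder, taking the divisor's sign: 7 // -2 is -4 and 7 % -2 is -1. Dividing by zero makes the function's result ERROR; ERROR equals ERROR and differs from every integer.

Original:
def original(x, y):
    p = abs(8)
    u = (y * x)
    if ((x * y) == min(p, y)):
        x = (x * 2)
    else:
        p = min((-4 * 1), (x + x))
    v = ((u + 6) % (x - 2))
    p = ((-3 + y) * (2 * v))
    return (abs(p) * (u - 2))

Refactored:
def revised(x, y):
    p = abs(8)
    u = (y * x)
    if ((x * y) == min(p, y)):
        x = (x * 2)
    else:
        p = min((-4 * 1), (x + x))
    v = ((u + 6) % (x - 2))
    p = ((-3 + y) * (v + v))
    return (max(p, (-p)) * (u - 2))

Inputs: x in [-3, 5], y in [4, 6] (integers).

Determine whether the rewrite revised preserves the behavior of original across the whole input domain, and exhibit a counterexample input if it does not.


Side by side, the visible changes include: min/max/abs usage differs; also constant usage differs; also arithmetic usage differs.
Tracing x=1, y=5: original: p = 8; u = 5; ((x * y) == min(p, y)) -> true; x = 2; division by zero -> ERROR | revised: p = 8; u = 5; ((x * y) == min(p, y)) -> true; x = 2; division by zero -> ERROR — matching result ERROR.
Across all 27 domain points the two functions coincide.
verdict: equivalent


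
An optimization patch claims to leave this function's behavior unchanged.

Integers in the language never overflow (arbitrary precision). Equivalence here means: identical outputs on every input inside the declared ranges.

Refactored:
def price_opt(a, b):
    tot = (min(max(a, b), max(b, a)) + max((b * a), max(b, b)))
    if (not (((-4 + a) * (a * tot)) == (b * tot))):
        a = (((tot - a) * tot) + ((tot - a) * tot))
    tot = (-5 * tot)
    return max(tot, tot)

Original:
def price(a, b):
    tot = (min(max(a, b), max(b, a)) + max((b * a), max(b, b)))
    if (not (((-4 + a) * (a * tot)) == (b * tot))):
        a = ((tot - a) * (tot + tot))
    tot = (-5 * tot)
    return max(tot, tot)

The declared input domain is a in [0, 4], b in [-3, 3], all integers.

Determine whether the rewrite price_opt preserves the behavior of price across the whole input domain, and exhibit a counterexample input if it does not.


Changes here: arithmetic usage differs; the full 35-point sweep finds no disagreement.
verdict: equivalent


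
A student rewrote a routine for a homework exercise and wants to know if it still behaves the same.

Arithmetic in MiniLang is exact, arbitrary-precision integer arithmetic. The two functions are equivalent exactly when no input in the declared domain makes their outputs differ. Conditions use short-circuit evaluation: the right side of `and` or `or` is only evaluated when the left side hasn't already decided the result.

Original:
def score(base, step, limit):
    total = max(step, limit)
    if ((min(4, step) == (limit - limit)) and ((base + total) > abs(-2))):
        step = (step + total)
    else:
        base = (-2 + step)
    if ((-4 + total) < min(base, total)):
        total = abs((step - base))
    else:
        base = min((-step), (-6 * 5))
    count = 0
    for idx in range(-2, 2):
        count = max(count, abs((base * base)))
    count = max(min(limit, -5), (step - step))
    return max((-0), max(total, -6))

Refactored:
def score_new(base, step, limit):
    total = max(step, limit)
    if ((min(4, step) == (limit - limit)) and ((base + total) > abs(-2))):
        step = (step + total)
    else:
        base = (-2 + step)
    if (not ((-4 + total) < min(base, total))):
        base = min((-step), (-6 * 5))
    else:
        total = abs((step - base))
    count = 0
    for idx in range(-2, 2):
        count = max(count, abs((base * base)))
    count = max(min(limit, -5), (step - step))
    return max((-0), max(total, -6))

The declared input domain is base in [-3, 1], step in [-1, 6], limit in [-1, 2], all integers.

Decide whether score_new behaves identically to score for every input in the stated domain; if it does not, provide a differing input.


Equivalent — the differences include boolean connective usage differs, yet no declared input distinguishes the two.
Spot check at base=1, step=-1, limit=1 — score: total=1, then ((min(4, step) == (limit - limit)) and ((base + total) > abs(-2))) is false, then base=-3, then ((-4 + total) < min(base, total)) is false, then base=-30, then count=0, then (idx=-2), then count=900, then (idx=-1), then count=900, then (idx=0), then count=900, then (idx=1), then count=900, then count=0, then returns 1. score_new: total=1, then ((min(4, step) == (limit - limit)) and ((base + total) > abs(-2))) is false, then base=-3, then (not ((-4 + total) < min(base, total))) is true, then base=-30, then count=0, then (idx=-2), then count=900, then (idx=-1), then count=900, then (idx=0), then count=900, then (idx=1), then count=900, then count=0, then returns 1. Both give 1.
Every one of the 160 inputs gives matching results.
verdict: equivalent


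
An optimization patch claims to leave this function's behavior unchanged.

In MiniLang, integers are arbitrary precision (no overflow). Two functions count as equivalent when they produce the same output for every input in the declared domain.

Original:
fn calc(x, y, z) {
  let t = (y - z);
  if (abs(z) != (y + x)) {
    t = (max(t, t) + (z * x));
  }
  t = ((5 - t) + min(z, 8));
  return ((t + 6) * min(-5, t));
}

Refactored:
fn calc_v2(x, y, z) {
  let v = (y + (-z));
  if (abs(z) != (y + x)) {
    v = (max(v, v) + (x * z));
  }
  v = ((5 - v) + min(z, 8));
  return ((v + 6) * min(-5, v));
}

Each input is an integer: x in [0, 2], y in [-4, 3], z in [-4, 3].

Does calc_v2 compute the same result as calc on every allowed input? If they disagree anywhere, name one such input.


Equivalent — the differences include local variable names differ; also arithmetic usage differs, yet no declared input distinguishes the two.
Tracing x=0, y=-1, z=-4: calc: t = 3; (abs(z) != (y + x)) -> true; t = 3; t = -2; return -20 | calc_v2: v = 3; (abs(z) != (y + x)) -> true; v = 3; v = -2; return -20 — matching result -20.
Sweeping the whole domain (192 inputs) finds no disagreement.
verdict: equivalent


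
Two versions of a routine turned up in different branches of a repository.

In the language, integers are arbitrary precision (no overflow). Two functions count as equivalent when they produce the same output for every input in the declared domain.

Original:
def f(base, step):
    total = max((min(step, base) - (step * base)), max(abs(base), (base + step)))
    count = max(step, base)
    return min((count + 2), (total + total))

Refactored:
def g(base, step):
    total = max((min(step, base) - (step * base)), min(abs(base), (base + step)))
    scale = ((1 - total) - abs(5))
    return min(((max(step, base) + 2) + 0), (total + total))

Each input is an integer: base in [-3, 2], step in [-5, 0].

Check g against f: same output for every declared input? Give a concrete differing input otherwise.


Try base=-3, step=-5.
f: total = 3; count = -3; return -1
g: total = -8; scale = 4; return -16
-1 against -16: the behavior changed.
verdict: not equivalent; witness: base=-3, step=-5


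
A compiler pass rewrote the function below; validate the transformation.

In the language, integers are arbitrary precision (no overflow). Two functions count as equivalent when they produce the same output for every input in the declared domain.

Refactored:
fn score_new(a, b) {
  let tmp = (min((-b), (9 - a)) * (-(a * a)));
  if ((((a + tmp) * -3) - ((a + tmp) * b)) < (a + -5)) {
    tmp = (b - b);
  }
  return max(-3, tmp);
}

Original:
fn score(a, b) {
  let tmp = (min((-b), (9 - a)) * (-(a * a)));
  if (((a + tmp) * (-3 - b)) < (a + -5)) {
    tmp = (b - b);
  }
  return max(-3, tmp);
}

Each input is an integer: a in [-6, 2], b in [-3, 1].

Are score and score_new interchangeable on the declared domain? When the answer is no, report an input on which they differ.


This is a faithful refactor — arithmetic usage differs, but the computed results match everywhere.
Tracing a=-4, b=-1: score: tmp=-16, then (((a + tmp) * (-3 - b)) < (a + -5)) is false, then returns -3 | score_new: tmp=-16, then ((((a + tmp) * -3) - ((a + tmp) * b)) < (a + -5)) is false, then returns -3 — matching result -3.
Across all 45 domain points the two functions coincide.
verdict: equivalent


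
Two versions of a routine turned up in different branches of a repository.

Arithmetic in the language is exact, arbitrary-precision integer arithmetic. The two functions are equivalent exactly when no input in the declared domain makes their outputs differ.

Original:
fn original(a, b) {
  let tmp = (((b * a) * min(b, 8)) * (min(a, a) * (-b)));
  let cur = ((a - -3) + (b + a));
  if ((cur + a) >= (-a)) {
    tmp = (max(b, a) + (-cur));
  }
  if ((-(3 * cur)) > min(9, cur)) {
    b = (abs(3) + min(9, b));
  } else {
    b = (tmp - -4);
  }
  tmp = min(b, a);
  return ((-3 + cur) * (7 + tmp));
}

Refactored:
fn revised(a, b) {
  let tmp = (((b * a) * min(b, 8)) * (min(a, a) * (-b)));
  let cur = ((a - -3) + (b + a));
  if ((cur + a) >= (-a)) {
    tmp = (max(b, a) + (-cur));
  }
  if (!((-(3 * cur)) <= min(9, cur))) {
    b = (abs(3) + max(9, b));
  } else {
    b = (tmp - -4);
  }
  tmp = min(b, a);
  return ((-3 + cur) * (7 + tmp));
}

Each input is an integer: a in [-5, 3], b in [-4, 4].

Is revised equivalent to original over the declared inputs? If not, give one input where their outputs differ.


Take a=0, b=-4.
original: tmp = 0; cur = -1; ((cur + a) >= (-a)) -> false; ((-(3 * cur)) > min(9, cur)) -> true; b = -1; tmp = -1; return -24
revised: tmp = 0; cur = -1; ((cur + a) >= (-a)) -> false; (!((-(3 * cur)) <= min(9, cur))) -> true; b = 12; tmp = 0; return -28
-24 against -28: the behavior changed.
verdict: not equivalent; witness: a=0, b=-4


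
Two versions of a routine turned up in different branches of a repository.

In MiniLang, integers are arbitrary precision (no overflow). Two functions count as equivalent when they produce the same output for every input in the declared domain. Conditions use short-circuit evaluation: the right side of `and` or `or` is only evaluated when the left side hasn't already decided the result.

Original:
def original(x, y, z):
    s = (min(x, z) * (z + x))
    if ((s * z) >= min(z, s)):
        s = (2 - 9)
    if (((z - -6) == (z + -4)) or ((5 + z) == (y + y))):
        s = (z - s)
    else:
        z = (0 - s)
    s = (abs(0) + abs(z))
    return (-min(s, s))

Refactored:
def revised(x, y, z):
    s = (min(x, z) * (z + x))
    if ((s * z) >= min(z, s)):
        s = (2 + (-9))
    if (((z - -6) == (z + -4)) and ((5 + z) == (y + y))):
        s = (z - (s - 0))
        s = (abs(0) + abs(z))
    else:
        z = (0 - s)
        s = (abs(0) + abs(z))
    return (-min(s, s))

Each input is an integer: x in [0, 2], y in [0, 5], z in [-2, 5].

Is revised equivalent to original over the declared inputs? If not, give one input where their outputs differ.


Consider the input x=0, y=2, z=-1.
original: s becomes 1; next ((s * z) >= min(z, s)) evaluates to true; next s becomes -7; next (((z - -6) == (z + -4)) or ((5 + z) == (y + y))) evaluates to true; next s becomes 6; next s becomes 1; next final value -1
revised: s becomes 1; next ((s * z) >= min(z, s)) evaluates to true; next s becomes -7; next (((z - -6) == (z + -4)) and ((5 + z) == (y + y))) evaluates to false; next z becomes 7; next s becomes 7; next final value -7
-1 against -7: the behavior changed.
verdict: not equivalent; witness: x=0, y=2, z=-1


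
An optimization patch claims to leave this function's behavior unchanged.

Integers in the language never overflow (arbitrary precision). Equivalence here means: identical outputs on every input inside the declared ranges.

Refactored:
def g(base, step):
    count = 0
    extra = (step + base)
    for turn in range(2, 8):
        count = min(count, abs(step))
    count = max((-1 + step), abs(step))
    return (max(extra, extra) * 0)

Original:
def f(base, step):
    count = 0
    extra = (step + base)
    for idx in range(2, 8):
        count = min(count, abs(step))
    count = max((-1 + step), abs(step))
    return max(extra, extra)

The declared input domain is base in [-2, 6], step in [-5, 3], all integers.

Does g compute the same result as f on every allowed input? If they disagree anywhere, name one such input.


At base=-2, step=-5: f gives -7, g gives 0.
verdict: not equivalent; witness: base=-2, step=-5


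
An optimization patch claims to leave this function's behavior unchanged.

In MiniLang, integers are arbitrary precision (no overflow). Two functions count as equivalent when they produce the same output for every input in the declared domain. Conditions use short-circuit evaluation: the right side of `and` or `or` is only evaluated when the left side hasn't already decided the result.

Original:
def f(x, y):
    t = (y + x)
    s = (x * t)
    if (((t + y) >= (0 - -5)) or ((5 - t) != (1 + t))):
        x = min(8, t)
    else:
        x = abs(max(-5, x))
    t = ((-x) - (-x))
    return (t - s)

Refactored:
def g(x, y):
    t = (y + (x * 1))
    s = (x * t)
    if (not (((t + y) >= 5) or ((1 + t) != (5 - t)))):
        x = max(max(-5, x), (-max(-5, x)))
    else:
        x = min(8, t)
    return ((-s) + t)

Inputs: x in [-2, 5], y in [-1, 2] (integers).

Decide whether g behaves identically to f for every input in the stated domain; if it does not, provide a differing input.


Evaluate both at x=-2, y=-1.
f: t := -3 | s := 6 | (((t + y) >= (0 - -5)) or ((5 - t) != (1 + t))): true | x := -3 | t := 0 | result -6
g: t := -3 | s := 6 | (not (((t + y) >= 5) or ((1 + t) != (5 - t)))): false | x := -3 | result -9
-6 against -9: the behavior changed.
verdict: not equivalent; witness: x=-2, y=-1


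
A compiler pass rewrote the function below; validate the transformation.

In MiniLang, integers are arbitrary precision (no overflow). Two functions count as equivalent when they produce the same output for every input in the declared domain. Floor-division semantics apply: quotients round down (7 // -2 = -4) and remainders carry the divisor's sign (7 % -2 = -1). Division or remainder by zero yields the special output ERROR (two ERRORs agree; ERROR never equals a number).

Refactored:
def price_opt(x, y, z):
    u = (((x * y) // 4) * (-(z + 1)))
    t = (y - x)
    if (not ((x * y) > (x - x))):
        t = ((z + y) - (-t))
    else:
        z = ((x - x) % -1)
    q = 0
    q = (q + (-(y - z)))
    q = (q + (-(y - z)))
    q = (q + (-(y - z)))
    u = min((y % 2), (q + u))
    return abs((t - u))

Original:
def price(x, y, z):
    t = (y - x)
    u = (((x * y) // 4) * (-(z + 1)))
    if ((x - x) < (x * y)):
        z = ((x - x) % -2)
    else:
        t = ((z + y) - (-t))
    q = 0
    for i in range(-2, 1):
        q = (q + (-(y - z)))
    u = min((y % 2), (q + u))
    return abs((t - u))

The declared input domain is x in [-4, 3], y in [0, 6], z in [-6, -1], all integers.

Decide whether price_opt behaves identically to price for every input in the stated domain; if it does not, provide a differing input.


Equivalent. The one real change (`-2` became `-1`) has no effect anywhere in the declared ranges.
Across all 336 domain points the two functions coincide.
As a probe, take x=-2, y=3, z=-6: price runs t = 5; u = -10; ((x - x) < (x * y)) -> false; t = 2; q = 0; [i=-2]; q = -9; [i=-1]; q = -18; [i=0]; q = -27; u = -37; return 39; price_opt runs u = -10; t = 5; (not ((x * y) > (x - x))) -> true; t = 2; q = 0; q = -9; q = -18; q = -27; u = -37; return 39; both end at 39.
verdict: equivalent


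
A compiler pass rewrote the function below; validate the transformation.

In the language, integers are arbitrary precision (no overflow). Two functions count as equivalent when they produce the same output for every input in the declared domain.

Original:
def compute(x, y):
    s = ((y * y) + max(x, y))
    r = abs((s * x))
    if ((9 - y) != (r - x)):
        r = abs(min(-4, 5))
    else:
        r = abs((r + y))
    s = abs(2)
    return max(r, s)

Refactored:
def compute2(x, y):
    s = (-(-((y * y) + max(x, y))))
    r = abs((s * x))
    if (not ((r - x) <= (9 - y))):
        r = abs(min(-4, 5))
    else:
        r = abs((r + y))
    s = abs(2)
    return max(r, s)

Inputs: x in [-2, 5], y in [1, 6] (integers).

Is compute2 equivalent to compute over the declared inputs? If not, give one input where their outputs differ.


Consider the input x=-2, y=1.
compute: s becomes 2; next r becomes 4; next ((9 - y) != (r - x)) evaluates to true; next r becomes 4; next s becomes 2; next final value 4
compute2: s becomes 2; next r becomes 4; next (not ((r - x) <= (9 - y))) evaluates to false; next r becomes 5; next s becomes 2; next final value 5
4 and 5 differ, so these are not the same function on this domain.
verdict: not equivalent; witness: x=-2, y=1


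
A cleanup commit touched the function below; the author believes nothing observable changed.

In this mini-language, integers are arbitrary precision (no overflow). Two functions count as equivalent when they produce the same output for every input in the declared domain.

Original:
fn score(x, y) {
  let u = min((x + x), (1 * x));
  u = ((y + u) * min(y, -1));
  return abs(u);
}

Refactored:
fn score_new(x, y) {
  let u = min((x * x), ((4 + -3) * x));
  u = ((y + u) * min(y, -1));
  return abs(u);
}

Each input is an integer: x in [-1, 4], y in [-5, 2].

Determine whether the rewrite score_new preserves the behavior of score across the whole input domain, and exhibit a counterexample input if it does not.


At x=-1, y=-5: score gives 35, score_new gives 30.
verdict: not equivalent; witness: x=-1, y=-5


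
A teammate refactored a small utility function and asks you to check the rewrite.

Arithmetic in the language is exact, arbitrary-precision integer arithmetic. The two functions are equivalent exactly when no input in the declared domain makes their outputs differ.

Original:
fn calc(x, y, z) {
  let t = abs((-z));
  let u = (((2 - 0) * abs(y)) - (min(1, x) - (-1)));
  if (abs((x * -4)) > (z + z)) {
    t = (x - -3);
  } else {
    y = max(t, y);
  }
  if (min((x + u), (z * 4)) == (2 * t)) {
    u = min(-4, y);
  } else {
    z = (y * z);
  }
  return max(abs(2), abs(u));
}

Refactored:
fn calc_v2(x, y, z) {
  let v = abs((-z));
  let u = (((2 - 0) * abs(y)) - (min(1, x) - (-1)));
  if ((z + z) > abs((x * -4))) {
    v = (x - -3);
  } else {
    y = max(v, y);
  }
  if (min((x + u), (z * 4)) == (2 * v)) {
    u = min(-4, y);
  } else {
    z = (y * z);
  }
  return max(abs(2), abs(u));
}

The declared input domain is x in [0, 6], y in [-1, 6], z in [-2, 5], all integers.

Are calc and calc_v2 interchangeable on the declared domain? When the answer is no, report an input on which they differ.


Not equivalent: x=1, y=-1, z=0 separates them (2 vs 4).
calc: t=0, then u=0, then (abs((x * -4)) > (z + z)) is true, then t=4, then (min((x + u), (z * 4)) == (2 * t)) is false, then z=0, then returns 2
calc_v2: v=0, then u=0, then ((z + z) > abs((x * -4))) is false, then y=0, then (min((x + u), (z * 4)) == (2 * v)) is true, then u=-4, then returns 4
verdict: not equivalent; witness: x=1, y=-1, z=0


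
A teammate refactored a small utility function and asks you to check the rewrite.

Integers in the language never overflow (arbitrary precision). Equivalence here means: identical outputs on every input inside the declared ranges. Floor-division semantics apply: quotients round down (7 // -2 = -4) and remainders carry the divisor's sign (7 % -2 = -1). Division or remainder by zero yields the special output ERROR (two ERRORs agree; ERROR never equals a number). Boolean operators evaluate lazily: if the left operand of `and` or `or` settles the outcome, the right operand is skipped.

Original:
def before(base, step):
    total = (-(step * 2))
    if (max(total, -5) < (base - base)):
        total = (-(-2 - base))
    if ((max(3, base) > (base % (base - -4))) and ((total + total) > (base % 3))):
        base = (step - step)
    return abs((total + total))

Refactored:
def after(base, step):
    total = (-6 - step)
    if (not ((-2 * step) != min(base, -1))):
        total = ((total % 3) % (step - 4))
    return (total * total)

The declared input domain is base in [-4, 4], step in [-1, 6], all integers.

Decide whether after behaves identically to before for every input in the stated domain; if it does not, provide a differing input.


Take base=-4, step=-1.
before: total := 2 | (max(total, -5) < (base - base)): false | divide-by-zero, output ERROR
after: total := -5 | (not ((-2 * step) != min(base, -1))): false | result 25
ERROR and 25 differ, so these are not the same function on this domain.
verdict: not equivalent; witness: base=-4, step=-1


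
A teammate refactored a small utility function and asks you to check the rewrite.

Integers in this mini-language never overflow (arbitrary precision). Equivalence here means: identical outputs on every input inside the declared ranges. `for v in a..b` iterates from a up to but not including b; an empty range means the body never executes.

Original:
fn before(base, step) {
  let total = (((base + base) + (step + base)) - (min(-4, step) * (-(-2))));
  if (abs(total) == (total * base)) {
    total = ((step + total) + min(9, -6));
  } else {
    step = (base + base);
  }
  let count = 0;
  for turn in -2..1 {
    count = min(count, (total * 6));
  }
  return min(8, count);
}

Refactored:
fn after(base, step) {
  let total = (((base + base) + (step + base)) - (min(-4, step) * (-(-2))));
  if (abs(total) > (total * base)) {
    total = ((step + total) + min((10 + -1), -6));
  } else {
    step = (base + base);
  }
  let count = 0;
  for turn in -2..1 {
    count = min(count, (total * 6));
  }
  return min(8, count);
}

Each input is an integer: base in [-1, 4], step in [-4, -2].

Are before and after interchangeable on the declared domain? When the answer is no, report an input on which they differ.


The rewrite breaks on base=-1, step=-4, where the results are 0 and -54.
before: total=1, then (abs(total) == (total * base)) is false, then step=-2, then count=0, then (turn=-2), then count=0, then (turn=-1), then count=0, then (turn=0), then count=0, then returns 0
after: total=1, then (abs(total) > (total * base)) is true, then total=-9, then count=0, then (turn=-2), then count=-54, then (turn=-1), then count=-54, then (turn=0), then count=-54, then returns -54
verdict: not equivalent; witness: base=-1, step=-4


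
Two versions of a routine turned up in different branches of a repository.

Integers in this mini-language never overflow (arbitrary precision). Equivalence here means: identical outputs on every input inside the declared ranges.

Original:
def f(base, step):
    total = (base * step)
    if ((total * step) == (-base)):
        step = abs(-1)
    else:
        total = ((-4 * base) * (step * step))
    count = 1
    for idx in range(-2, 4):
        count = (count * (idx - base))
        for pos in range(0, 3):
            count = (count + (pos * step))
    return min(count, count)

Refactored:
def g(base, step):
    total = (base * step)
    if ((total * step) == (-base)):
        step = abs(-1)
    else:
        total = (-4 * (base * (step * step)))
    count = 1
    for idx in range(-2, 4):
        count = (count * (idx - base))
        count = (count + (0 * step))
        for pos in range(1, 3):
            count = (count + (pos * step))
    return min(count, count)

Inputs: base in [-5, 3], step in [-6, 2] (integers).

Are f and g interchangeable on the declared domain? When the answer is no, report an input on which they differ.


Although statement counts differ, and arithmetic usage differs, and constant usage differs, and loop structure differs, 81/81 inputs agree.
verdict: equivalent


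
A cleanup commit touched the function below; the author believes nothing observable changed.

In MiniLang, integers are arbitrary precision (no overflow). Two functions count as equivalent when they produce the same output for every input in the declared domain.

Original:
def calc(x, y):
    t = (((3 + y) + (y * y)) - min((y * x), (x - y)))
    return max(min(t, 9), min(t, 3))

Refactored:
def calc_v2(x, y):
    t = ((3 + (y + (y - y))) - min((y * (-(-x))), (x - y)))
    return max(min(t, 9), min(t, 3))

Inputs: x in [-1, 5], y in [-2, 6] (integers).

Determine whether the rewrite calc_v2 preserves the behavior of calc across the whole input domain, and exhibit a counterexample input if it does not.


Evaluate both at x=-1, y=-2.
calc: t := 4 | result 4
calc_v2: t := 0 | result 0
4 against 0: the behavior changed.
verdict: not equivalent; witness: x=-1, y=-2
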